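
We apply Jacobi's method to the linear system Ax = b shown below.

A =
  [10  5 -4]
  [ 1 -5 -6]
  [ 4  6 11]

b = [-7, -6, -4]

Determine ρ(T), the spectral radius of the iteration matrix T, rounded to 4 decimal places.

0.8474

Let D = diag(10, -5, 11); L, U the strict triangles.
Jacobi: T = -D⁻¹(L+U), T[1,0] = -(1)/(-5) = +0.2000; T[1,1] = 0.
  T[0,:] = [+0.0000 -0.5000 +0.4000]
  T[1,:] = [+0.2000 +0.0000 -1.2000]
  T[2,:] = [-0.3636 -0.5455 +0.0000]
|roots of det(T-λI)|: 0.8474, 0.5559, 0.5559.
ρ(T) = max|λ| = 0.8474; 0.8474 < 1 ⇒ converges.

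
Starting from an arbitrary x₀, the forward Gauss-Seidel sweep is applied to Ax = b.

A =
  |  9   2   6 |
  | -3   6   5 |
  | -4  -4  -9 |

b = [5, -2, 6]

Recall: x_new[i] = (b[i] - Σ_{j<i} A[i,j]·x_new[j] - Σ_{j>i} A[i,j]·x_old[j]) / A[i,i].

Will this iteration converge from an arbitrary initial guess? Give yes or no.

yes

Write A = D+L+U with D = diag(9, 6, -9).
GS T = -(D+L)⁻¹U: row 0 first, T[0,1] = -(2)/(9) = -0.2222; later rows by forward substitution.
  T[0,:] = [+0.0000, -0.2222, -0.6667]
  T[1,:] = [+0.0000, -0.1111, -1.1667]
  T[2,:] = [+0.0000, +0.1481, +0.8148]
moduli |λ_i(T)| = 0.5556, 0.1481, 0.0000.
ρ = 0.5556; 0.5556 < 1 ⇒ converges.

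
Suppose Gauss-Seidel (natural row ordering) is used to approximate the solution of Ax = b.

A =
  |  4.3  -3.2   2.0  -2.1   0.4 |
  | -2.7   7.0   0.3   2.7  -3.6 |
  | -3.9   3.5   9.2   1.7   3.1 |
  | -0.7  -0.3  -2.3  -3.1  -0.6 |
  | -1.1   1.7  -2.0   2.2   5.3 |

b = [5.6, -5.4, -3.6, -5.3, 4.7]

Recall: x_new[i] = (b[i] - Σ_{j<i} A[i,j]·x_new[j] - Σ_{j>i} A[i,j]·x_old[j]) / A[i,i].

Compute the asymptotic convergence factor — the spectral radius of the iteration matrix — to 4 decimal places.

0.8918

Let D = diag(4.3, 7, 9.2, -3.1, 5.3); L, U the strict triangles.
Gauss-Seidel: T = -(D+L)⁻¹U, row 0 first, T[0,2] = -(2)/(4.3) = -0.4651; later rows by forward substitution.
  T[0,:] = [+0.0000 +0.7442 -0.4651 +0.4884 -0.0930]
  T[1,:] = [+0.0000 +0.2870 -0.2223 -0.1973 +0.4784]
  T[2,:] = [+0.0000 +0.2063 -0.1126 +0.0973 -0.5584]
  T[3,:] = [+0.0000 -0.3489 +0.2101 -0.1634 +0.1955]
  T[4,:] = [+0.0000 +0.2850 -0.1549 +0.2692 -0.4646]
|eigenvalues of T|: 0.8918, 0.4228, 0.0339, 0.0185, 0.0000.
ρ(T) = max|λ| = 0.8918; 0.8918 < 1, so it converges for any x₀.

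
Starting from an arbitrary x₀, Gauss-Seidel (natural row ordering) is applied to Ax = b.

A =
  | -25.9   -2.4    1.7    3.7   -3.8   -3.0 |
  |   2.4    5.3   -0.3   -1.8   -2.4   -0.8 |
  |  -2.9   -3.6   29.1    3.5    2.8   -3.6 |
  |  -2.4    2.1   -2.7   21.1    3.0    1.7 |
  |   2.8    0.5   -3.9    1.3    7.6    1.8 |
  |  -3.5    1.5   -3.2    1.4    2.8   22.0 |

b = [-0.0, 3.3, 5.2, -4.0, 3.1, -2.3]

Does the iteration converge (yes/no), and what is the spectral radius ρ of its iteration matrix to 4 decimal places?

Let D = diag(-25.9, 5.3, 29.1, 21.1, 7.6, 22); L, U the strict triangles.
Gauss-Seidel: T = -(D+L)⁻¹U, row 0 first, T[0,2] = -(1.7)/(-25.9) = +0.0656; later rows by forward substitution.
  T[0,:] = [+0.0000, -0.0927, +0.0656, +0.1429, -0.1467, -0.1158]
  T[1,:] = [+0.0000, +0.0420, +0.0269, +0.2749, +0.5193, +0.2034]
  T[2,:] = [+0.0000, -0.0040, +0.0099, -0.0720, -0.0466, +0.1373]
  T[3,:] = [+0.0000, -0.0152, +0.0061, -0.0203, -0.2165, -0.0964]
  T[4,:] = [+0.0000, +0.0319, -0.0219, -0.1042, +0.0330, -0.1206]
  T[5,:] = [+0.0000, -0.0213, +0.0124, +0.0081, -0.0559, +0.0092]
|λ(T)| sorted: 0.2140, 0.1688, 0.0554, 0.0502, 0.0337, 0.0000.
ρ = 0.2140; 0.2140 < 1 ⇒ converges.

yes, ρ = 0.2140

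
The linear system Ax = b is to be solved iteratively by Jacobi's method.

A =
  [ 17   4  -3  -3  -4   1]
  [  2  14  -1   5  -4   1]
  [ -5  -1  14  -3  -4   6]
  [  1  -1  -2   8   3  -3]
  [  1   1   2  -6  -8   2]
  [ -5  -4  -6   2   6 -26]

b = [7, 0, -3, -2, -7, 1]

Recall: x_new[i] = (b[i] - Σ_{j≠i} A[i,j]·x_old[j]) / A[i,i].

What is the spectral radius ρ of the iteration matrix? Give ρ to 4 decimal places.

Diagonal D = diag(17, 14, 14, 8, -8, -26); L, U strict lower/upper.
Jacobi T = -D⁻¹(L+U): T[3,2] = -(-2)/(8) = +0.2500; T[3,3] = 0.
  T[0,:] = [+0.0000 -0.2353 +0.1765 +0.1765 +0.2353 -0.0588]
  T[1,:] = [-0.1429 +0.0000 +0.0714 -0.3571 +0.2857 -0.0714]
  T[2,:] = [+0.3571 +0.0714 +0.0000 +0.2143 +0.2857 -0.4286]
  T[3,:] = [-0.1250 +0.1250 +0.2500 +0.0000 -0.3750 +0.3750]
  T[4,:] = [+0.1250 +0.1250 +0.2500 -0.7500 +0.0000 +0.2500]
  T[5,:] = [-0.1923 -0.1538 -0.2308 +0.0769 +0.2308 +0.0000]
eigenvalue magnitudes: 0.9155, 0.5586, 0.3445, 0.2824, 0.2824, 0.1596.
ρ(T) = max|λ| = 0.9155; 0.9155 < 1 ⇒ converges.

0.9155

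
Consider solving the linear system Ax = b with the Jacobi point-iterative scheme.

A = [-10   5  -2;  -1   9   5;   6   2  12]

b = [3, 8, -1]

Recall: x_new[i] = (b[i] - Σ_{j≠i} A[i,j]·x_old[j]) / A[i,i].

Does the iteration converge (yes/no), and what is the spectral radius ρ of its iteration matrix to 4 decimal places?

Split A = D + L + U, D = diag(-10, 9, 12).
Jacobi T = -D⁻¹(L+U): T[1,2] = -(5)/(9) = -0.5556; T[1,1] = 0.
  T[0,:] = [+0.0000, +0.5000, -0.2000]
  T[1,:] = [+0.1111, +0.0000, -0.5556]
  T[2,:] = [-0.5000, -0.1667, +0.0000]
eigenvalue magnitudes: 0.6773, 0.4588, 0.4588.
ρ = 0.6773; 0.6773 < 1, so it converges for any x₀.

yes, ρ = 0.6773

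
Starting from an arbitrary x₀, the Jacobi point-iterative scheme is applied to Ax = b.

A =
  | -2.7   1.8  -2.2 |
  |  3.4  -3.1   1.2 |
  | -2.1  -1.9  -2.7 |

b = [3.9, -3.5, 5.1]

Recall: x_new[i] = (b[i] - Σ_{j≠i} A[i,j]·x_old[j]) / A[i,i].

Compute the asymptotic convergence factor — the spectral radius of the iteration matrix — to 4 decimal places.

Write A = D+L+U with D = diag(-2.7, -3.1, -2.7).
Jacobi: T = -D⁻¹(L+U), T[2,1] = -(-1.9)/(-2.7) = -0.7037; T[2,2] = 0.
  T[0,:] = [+0.0000 +0.6667 -0.8148]
  T[1,:] = [+1.0968 +0.0000 +0.3871]
  T[2,:] = [-0.7778 -0.7037 +0.0000]
eigenvalue magnitudes: 1.2035, 0.6811, 0.5224.
spectral radius ρ = 1.2035; 1.2035 > 1: divergent.

1.2035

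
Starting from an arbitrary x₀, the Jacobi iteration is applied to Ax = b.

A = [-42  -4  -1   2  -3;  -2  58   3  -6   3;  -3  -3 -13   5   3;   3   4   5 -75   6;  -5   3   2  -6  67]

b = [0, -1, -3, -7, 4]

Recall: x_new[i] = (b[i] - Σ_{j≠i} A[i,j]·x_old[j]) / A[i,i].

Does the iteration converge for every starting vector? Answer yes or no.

Diagonal D = diag(-42, 58, -13, -75, 67); L, U strict lower/upper.
T_J = -D⁻¹(L+U): T[0,4] = -(-3)/(-42) = -0.0714; T[0,0] = 0.
  T[0,:] = [+0.0000  -0.0952  -0.0238  +0.0476  -0.0714]
  T[1,:] = [+0.0345  +0.0000  -0.0517  +0.1034  -0.0517]
  T[2,:] = [-0.2308  -0.2308  +0.0000  +0.3846  +0.2308]
  T[3,:] = [+0.0400  +0.0533  +0.0667  +0.0000  +0.0800]
  T[4,:] = [+0.0746  -0.0448  -0.0299  +0.0896  +0.0000]
moduli |λ_i(T)| = 0.2728, 0.1744, 0.1019, 0.1019, 0.0533.
ρ(T) = max|λ| = 0.2728; 0.2728 < 1: convergent.

yes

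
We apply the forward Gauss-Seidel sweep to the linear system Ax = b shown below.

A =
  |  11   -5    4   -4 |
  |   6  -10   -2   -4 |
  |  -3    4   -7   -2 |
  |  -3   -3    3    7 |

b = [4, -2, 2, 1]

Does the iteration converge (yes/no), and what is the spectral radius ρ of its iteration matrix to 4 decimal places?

Let D = diag(11, -10, -7, 7); L, U the strict triangles.
GS T = -(D+L)⁻¹U: row 0 first, T[0,2] = -(4)/(11) = -0.3636; later rows by forward substitution.
  T[0,:] = [+0.0000  +0.4545  -0.3636  +0.3636]
  T[1,:] = [+0.0000  +0.2727  -0.4182  -0.1818]
  T[2,:] = [+0.0000  -0.0390  -0.0831  -0.5455]
  T[3,:] = [+0.0000  +0.3284  -0.2994  +0.3117]
|eigenvalues of T|: 0.6548, 0.1304, 0.1304, 0.0000.
ρ = 0.6548; 0.6548 < 1: convergent.

yes, ρ = 0.6548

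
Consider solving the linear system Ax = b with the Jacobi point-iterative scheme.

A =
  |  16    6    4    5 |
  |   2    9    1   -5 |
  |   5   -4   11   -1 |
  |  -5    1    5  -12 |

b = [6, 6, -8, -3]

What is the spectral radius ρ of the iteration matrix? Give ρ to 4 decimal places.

Diagonal D = diag(16, 9, 11, -12); L, U strict lower/upper.
Jacobi T = -D⁻¹(L+U): T[1,3] = -(-5)/(9) = +0.5556; T[1,1] = 0.
  T[0,:] = [+0.0000, -0.3750, -0.2500, -0.3125]
  T[1,:] = [-0.2222, +0.0000, -0.1111, +0.5556]
  T[2,:] = [-0.4545, +0.3636, +0.0000, +0.0909]
  T[3,:] = [-0.4167, +0.0833, +0.4167, +0.0000]
|λ(T)| sorted: 0.8625, 0.4333, 0.4333, 0.4039.
ρ(T) = max|λ| = 0.8625; 0.8625 < 1, so it converges for any x₀.

0.8625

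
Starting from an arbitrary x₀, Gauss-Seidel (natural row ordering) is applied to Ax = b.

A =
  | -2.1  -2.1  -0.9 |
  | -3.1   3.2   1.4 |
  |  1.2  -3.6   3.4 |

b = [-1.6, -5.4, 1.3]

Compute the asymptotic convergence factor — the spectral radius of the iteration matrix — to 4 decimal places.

1.6253

Write A = D+L+U with D = diag(-2.1, 3.2, 3.4).
Gauss-Seidel: T = -(D+L)⁻¹U, row 0 first, T[0,2] = -(-0.9)/(-2.1) = -0.4286; later rows by forward substitution.
  T[0,:] = [+0.0000  -1.0000  -0.4286]
  T[1,:] = [+0.0000  -0.9688  -0.8527]
  T[2,:] = [+0.0000  -0.6728  -0.7516]
|roots of det(T-λI)|: 1.6253, 0.0950, 0.0000.
ρ(T) = max|λ| = 1.6253; 1.6253 > 1, so it fails to converge.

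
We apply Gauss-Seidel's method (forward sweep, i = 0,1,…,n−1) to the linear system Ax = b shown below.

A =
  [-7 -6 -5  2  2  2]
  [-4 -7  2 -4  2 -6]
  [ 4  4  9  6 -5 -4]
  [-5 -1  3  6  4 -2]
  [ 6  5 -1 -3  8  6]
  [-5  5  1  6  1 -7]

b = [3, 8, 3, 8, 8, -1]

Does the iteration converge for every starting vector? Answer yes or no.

Split A = D + L + U, D = diag(-7, -7, 9, 6, 8, -7).
Gauss-Seidel: T = -(D+L)⁻¹U, row 0 first, T[0,4] = -(2)/(-7) = +0.2857; later rows by forward substitution.
  T[0,:] = [+0.0000  -0.8571  -0.7143  +0.2857  +0.2857  +0.2857]
  T[1,:] = [+0.0000  +0.4898  +0.6939  -0.7347  +0.1224  -1.0204]
  T[2,:] = [+0.0000  +0.1633  +0.0091  -0.4671  +0.3741  +0.7710]
  T[3,:] = [+0.0000  -0.7143  -0.4841  +0.3492  -0.5952  +0.0159]
  T[4,:] = [+0.0000  +0.0893  -0.0784  +0.3175  -0.4673  -0.2242]
  T[5,:] = [+0.0000  +0.3859  +0.5810  -0.4509  -0.6401  -0.8412]
|roots of det(T-λI)|: 1.1896, 0.8639, 0.8639, 0.2882, 0.2279, 0.0000.
ρ = 1.1896; 1.1896 > 1, so it fails to converge.

no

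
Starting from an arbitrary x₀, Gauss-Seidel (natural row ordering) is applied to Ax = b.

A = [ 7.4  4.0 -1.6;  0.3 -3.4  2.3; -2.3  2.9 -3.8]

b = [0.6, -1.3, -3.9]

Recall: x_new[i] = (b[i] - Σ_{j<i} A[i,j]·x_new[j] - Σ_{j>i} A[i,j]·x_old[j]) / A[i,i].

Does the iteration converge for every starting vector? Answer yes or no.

yes

Write A = D+L+U with D = diag(7.4, -3.4, -3.8).
T_GS = -(D+L)⁻¹U: row 0 first, T[0,1] = -(4)/(7.4) = -0.5405; later rows by forward substitution.
  T[0,:] = [+0.0000  -0.5405  +0.2162]
  T[1,:] = [+0.0000  -0.0477  +0.6955]
  T[2,:] = [+0.0000  +0.2908  +0.3999]
eigenvalue magnitudes: 0.6785, 0.3262, 0.0000.
ρ(T) = max|λ| = 0.6785; 0.6785 < 1: convergent.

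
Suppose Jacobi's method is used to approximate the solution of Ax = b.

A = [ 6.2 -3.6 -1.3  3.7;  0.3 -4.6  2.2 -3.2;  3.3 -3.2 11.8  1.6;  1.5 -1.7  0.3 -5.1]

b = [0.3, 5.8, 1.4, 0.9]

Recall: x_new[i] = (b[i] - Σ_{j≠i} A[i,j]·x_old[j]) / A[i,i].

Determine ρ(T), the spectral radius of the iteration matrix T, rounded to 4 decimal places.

0.6371

Let D = diag(6.2, -4.6, 11.8, -5.1); L, U the strict triangles.
T_J = -D⁻¹(L+U): T[3,1] = -(-1.7)/(-5.1) = -0.3333; T[3,3] = 0.
  T[0,:] = [+0.0000 +0.5806 +0.2097 -0.5968]
  T[1,:] = [+0.0652 +0.0000 +0.4783 -0.6957]
  T[2,:] = [-0.2797 +0.2712 +0.0000 -0.1356]
  T[3,:] = [+0.2941 -0.3333 +0.0588 +0.0000]
moduli |λ_i(T)| = 0.6371, 0.5214, 0.5214, 0.0347.
ρ(T) = max|λ| = 0.6371; 0.6371 < 1, so it converges for any x₀.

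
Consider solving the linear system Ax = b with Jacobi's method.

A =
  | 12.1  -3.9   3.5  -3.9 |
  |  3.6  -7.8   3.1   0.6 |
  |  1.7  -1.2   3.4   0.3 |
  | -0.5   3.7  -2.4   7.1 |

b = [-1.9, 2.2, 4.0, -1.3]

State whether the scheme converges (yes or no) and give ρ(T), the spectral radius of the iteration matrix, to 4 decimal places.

yes, ρ = 0.8397

Diagonal D = diag(12.1, -7.8, 3.4, 7.1); L, U strict lower/upper.
Jacobi T = -D⁻¹(L+U): T[0,1] = -(-3.9)/(12.1) = +0.3223; T[0,0] = 0.
  T[0,:] = [+0.0000, +0.3223, -0.2893, +0.3223]
  T[1,:] = [+0.4615, +0.0000, +0.3974, +0.0769]
  T[2,:] = [-0.5000, +0.3529, +0.0000, -0.0882]
  T[3,:] = [+0.0704, -0.5211, +0.3380, +0.0000]
moduli |λ_i(T)| = 0.8397, 0.3859, 0.3788, 0.3788.
spectral radius ρ = 0.8397; 0.8397 < 1: convergent.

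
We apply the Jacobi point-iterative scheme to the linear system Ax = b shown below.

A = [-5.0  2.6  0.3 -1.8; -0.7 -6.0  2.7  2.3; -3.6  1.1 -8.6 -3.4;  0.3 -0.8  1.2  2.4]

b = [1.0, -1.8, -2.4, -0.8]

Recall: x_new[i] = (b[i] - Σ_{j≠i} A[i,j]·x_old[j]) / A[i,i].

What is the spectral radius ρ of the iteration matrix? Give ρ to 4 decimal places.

A = D + L + U where D = diag(-5, -6, -8.6, 2.4).
Jacobi: T = -D⁻¹(L+U), T[1,0] = -(-0.7)/(-6) = -0.1167; T[1,1] = 0.
  T[0,:] = [+0.0000, +0.5200, +0.0600, -0.3600]
  T[1,:] = [-0.1167, +0.0000, +0.4500, +0.3833]
  T[2,:] = [-0.4186, +0.1279, +0.0000, -0.3953]
  T[3,:] = [-0.1250, +0.3333, -0.5000, +0.0000]
|λ(T)| sorted: 0.8722, 0.4778, 0.4778, 0.4337.
ρ = 0.8722; 0.8722 < 1 ⇒ converges.

0.8722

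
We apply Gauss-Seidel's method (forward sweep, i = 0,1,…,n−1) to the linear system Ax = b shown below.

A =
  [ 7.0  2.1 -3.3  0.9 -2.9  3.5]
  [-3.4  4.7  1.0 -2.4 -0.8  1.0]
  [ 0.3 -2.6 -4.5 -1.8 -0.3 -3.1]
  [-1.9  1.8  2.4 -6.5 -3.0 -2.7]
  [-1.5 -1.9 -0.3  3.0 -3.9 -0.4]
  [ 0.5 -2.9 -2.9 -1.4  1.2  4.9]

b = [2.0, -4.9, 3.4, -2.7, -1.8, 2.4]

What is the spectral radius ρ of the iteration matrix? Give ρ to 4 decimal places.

1.2598

A = D + L + U where D = diag(7, 4.7, -4.5, -6.5, -3.9, 4.9).
Gauss-Seidel: T = -(D+L)⁻¹U, row 0 first, T[0,5] = -(3.5)/(7) = -0.5000; later rows by forward substitution.
  T[0,:] = [+0.0000, -0.3000, +0.4714, -0.1286, +0.4143, -0.5000]
  T[1,:] = [+0.0000, -0.2170, +0.1283, +0.4176, +0.4699, -0.5745]
  T[2,:] = [+0.0000, +0.1054, -0.0427, -0.6499, -0.3106, -0.3903]
  T[3,:] = [+0.0000, +0.0665, -0.1180, -0.0867, -0.5672, -0.5724]
  T[4,:] = [+0.0000, +0.2642, -0.3313, -0.1707, -0.8007, -0.0407]
  T[5,:] = [+0.0000, -0.0811, +0.0500, -0.1073, +0.0861, -0.6736]
|eigenvalues of T|: 1.2598, 0.8158, 0.2362, 0.2362, 0.0022, 0.0000.
ρ = 1.2598; 1.2598 > 1: divergent.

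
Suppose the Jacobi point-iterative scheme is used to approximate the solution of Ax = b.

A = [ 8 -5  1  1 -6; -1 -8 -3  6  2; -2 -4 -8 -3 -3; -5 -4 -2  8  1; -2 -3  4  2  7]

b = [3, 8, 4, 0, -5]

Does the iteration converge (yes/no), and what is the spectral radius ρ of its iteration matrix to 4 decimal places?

Split A = D + L + U, D = diag(8, -8, -8, 8, 7).
Jacobi T = -D⁻¹(L+U): T[0,2] = -(1)/(8) = -0.1250; T[0,0] = 0.
  T[0,:] = [+0.0000 +0.6250 -0.1250 -0.1250 +0.7500]
  T[1,:] = [-0.1250 +0.0000 -0.3750 +0.7500 +0.2500]
  T[2,:] = [-0.2500 -0.5000 +0.0000 -0.3750 -0.3750]
  T[3,:] = [+0.6250 +0.5000 +0.2500 +0.0000 -0.1250]
  T[4,:] = [+0.2857 +0.4286 -0.5714 -0.2857 +0.0000]
|λ(T)| sorted: 1.1701, 0.7628, 0.3581, 0.3581, 0.0408.
spectral radius ρ = 1.1701; 1.1701 > 1 ⇒ diverges.

no, ρ = 1.1701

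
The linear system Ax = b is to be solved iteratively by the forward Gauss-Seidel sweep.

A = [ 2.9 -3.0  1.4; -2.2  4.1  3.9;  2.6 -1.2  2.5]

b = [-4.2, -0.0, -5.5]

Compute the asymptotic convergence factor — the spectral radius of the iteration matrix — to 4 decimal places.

1.2774

Write A = D+L+U with D = diag(2.9, 4.1, 2.5).
Gauss-Seidel: T = -(D+L)⁻¹U, row 0 first, T[0,1] = -(-3)/(2.9) = +1.0345; later rows by forward substitution.
  T[0,:] = [+0.0000  +1.0345  -0.4828]
  T[1,:] = [+0.0000  +0.5551  -1.2103]
  T[2,:] = [+0.0000  -0.8094  -0.0789]
|λ(T)| sorted: 1.2774, 0.8012, 0.0000.
ρ(T) = max|λ| = 1.2774; 1.2774 > 1: divergent.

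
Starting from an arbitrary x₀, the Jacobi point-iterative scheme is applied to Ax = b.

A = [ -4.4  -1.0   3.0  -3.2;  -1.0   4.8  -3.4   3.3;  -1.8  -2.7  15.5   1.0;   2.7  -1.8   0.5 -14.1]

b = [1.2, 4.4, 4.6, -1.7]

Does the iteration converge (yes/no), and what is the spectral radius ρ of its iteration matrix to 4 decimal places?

Write A = D+L+U with D = diag(-4.4, 4.8, 15.5, -14.1).
Jacobi T = -D⁻¹(L+U): T[1,2] = -(-3.4)/(4.8) = +0.7083; T[1,1] = 0.
  T[0,:] = [+0.0000 -0.2273 +0.6818 -0.7273]
  T[1,:] = [+0.2083 +0.0000 +0.7083 -0.6875]
  T[2,:] = [+0.1161 +0.1742 +0.0000 -0.0645]
  T[3,:] = [+0.1915 -0.1277 +0.0355 +0.0000]
|λ(T)| sorted: 0.4699, 0.2678, 0.2678, 0.1482.
spectral radius ρ = 0.4699; 0.4699 < 1: convergent.

yes, ρ = 0.4699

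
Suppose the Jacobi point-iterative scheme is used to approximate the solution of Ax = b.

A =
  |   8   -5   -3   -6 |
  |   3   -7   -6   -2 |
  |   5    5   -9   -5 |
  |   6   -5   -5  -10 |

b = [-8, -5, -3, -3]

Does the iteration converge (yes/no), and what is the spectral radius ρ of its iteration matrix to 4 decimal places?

Let D = diag(8, -7, -9, -10); L, U the strict triangles.
Jacobi T = -D⁻¹(L+U): T[3,0] = -(6)/(-10) = +0.6000; T[3,3] = 0.
  T[0,:] = [+0.0000, +0.6250, +0.3750, +0.7500]
  T[1,:] = [+0.4286, +0.0000, -0.8571, -0.2857]
  T[2,:] = [+0.5556, +0.5556, +0.0000, -0.5556]
  T[3,:] = [+0.6000, -0.5000, -0.5000, +0.0000]
|λ(T)| sorted: 1.3514, 0.7070, 0.7070, 0.6462.
ρ = 1.3514; 1.3514 > 1, so it fails to converge.

no, ρ = 1.3514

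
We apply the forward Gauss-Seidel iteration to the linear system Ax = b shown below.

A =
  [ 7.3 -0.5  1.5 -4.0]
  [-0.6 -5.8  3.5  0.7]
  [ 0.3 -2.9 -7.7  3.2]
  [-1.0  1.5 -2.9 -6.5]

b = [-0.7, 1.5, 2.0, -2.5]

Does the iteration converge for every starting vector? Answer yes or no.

yes

Diagonal D = diag(7.3, -5.8, -7.7, -6.5); L, U strict lower/upper.
T_GS = -(D+L)⁻¹U: row 0 first, T[0,1] = -(-0.5)/(7.3) = +0.0685; later rows by forward substitution.
  T[0,:] = [+0.0000 +0.0685 -0.2055 +0.5479]
  T[1,:] = [+0.0000 -0.0071 +0.6247 +0.0640]
  T[2,:] = [+0.0000 +0.0053 -0.2433 +0.4128]
  T[3,:] = [+0.0000 -0.0146 +0.2843 -0.2537]
|λ(T)| sorted: 0.6020, 0.0663, 0.0663, 0.0000.
ρ(T) = max|λ| = 0.6020; 0.6020 < 1 ⇒ converges.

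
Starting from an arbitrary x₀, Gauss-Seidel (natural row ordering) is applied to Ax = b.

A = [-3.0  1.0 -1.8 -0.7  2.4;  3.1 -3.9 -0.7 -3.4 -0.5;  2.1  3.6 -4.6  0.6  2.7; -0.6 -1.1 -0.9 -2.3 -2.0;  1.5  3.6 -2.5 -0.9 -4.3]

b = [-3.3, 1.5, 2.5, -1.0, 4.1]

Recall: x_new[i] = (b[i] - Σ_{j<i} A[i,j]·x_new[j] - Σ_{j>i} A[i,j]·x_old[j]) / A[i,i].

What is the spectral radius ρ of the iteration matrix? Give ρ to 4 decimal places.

1.3550

Write A = D+L+U with D = diag(-3, -3.9, -4.6, -2.3, -4.3).
Gauss-Seidel: T = -(D+L)⁻¹U, row 0 first, T[0,3] = -(-0.7)/(-3) = -0.2333; later rows by forward substitution.
  T[0,:] = [+0.0000 +0.3333 -0.6000 -0.2333 +0.8000]
  T[1,:] = [+0.0000 +0.2650 -0.6564 -1.0573 +0.5077]
  T[2,:] = [+0.0000 +0.3595 -0.7876 -0.8035 +1.3495]
  T[3,:] = [+0.0000 -0.3544 +0.7787 +0.8809 -1.8491]
  T[4,:] = [+0.0000 +0.2032 -0.4639 -0.6838 +0.3066]
|λ(T)| sorted: 1.3550, 0.3919, 0.2825, 0.0158, 0.0000.
ρ(T) = max|λ| = 1.3550; 1.3550 > 1, so it fails to converge.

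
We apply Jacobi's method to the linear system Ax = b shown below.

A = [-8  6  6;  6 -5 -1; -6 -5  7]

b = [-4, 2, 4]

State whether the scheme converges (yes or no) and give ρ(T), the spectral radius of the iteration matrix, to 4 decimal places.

no, ρ = 1.3360

Split A = D + L + U, D = diag(-8, -5, 7).
T_J = -D⁻¹(L+U): T[1,2] = -(-1)/(-5) = -0.2000; T[1,1] = 0.
  T[0,:] = [+0.0000 +0.7500 +0.7500]
  T[1,:] = [+1.2000 +0.0000 -0.2000]
  T[2,:] = [+0.8571 +0.7143 +0.0000]
|roots of det(T-λI)|: 1.3360, 0.9156, 0.4204.
ρ = 1.3360; 1.3360 > 1, so it fails to converge.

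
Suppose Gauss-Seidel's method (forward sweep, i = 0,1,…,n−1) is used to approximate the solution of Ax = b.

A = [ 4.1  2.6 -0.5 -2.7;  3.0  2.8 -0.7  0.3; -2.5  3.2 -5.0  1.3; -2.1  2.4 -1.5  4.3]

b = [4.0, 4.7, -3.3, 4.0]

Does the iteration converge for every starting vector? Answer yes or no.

no

Split A = D + L + U, D = diag(4.1, 2.8, -5, 4.3).
GS T = -(D+L)⁻¹U: row 0 first, T[0,1] = -(2.6)/(4.1) = -0.6341; later rows by forward substitution.
  T[0,:] = [+0.0000  -0.6341  +0.1220  +0.6585]
  T[1,:] = [+0.0000  +0.6794  +0.1193  -0.8127]
  T[2,:] = [+0.0000  +0.7519  +0.0154  -0.5894]
  T[3,:] = [+0.0000  -0.4266  -0.0017  +0.5696]
|roots of det(T-λI)|: 1.2765, 0.1318, 0.1197, 0.0000.
ρ = 1.2765; 1.2765 > 1, so it fails to converge.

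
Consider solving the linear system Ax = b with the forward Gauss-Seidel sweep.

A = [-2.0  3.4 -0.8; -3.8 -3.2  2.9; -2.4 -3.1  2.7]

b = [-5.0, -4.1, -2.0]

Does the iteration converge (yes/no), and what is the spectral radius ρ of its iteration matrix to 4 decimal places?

Split A = D + L + U, D = diag(-2, -3.2, 2.7).
Gauss-Seidel: T = -(D+L)⁻¹U, row 0 first, T[0,1] = -(3.4)/(-2) = +1.7000; later rows by forward substitution.
  T[0,:] = [+0.0000 +1.7000 -0.4000]
  T[1,:] = [+0.0000 -2.0187 +1.3813]
  T[2,:] = [+0.0000 -0.8067 +1.2303]
|eigenvalues of T|: 1.6291, 0.8406, 0.0000.
spectral radius ρ = 1.6291; 1.6291 > 1 ⇒ diverges.

no, ρ = 1.6291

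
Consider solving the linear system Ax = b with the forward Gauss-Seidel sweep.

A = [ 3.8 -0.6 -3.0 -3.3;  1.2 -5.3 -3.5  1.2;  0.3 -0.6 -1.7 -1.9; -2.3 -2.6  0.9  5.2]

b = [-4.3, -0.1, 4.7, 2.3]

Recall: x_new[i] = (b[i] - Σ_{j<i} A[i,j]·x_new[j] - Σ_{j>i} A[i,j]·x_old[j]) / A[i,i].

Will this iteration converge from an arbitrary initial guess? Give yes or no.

A = D + L + U where D = diag(3.8, -5.3, -1.7, 5.2).
Gauss-Seidel: T = -(D+L)⁻¹U, row 0 first, T[0,1] = -(-0.6)/(3.8) = +0.1579; later rows by forward substitution.
  T[0,:] = [+0.0000, +0.1579, +0.7895, +0.8684]
  T[1,:] = [+0.0000, +0.0357, -0.4816, +0.4230]
  T[2,:] = [+0.0000, +0.0152, +0.3093, -1.1137]
  T[3,:] = [+0.0000, +0.0851, +0.0548, +0.7884]
|eigenvalues of T|: 0.8274, 0.2496, 0.2496, 0.0000.
ρ = 0.8274; 0.8274 < 1: convergent.

yes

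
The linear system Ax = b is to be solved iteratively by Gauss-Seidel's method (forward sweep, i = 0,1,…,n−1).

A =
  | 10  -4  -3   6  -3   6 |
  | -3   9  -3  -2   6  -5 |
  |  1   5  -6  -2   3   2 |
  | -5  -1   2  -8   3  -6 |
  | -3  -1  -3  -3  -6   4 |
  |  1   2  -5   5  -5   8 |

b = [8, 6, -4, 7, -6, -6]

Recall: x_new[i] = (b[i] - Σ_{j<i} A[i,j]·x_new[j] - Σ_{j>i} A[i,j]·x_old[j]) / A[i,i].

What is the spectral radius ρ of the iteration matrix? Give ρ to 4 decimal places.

Diagonal D = diag(10, 9, -6, -8, -6, 8); L, U strict lower/upper.
Gauss-Seidel: T = -(D+L)⁻¹U, row 0 first, T[0,1] = -(-4)/(10) = +0.4000; later rows by forward substitution.
  T[0,:] = [+0.0000, +0.4000, +0.3000, -0.6000, +0.3000, -0.6000]
  T[1,:] = [+0.0000, +0.1333, +0.4333, +0.0222, -0.5667, +0.3556]
  T[2,:] = [+0.0000, +0.1778, +0.4111, -0.4148, +0.0778, +0.5296]
  T[3,:] = [+0.0000, -0.2222, -0.1389, +0.2685, +0.2778, -0.2870]
  T[4,:] = [+0.0000, -0.2000, -0.3583, +0.3694, -0.2333, +0.7861]
  T[5,:] = [+0.0000, +0.0417, -0.0260, -0.1267, -0.1667, +0.9878]
|roots of det(T-λI)|: 1.1443, 0.5405, 0.2974, 0.2151, 0.0351, 0.0000.
spectral radius ρ = 1.1443; 1.1443 > 1: divergent.

1.1443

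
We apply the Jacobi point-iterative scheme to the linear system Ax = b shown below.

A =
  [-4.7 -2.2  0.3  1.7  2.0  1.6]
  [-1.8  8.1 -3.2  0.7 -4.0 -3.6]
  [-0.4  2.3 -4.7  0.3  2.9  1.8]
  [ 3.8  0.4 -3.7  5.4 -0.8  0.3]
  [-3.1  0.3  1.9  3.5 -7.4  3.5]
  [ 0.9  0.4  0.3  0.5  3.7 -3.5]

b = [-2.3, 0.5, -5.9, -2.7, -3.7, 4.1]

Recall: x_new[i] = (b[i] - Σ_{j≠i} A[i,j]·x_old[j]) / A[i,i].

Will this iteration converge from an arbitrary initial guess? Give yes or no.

Split A = D + L + U, D = diag(-4.7, 8.1, -4.7, 5.4, -7.4, -3.5).
Jacobi T = -D⁻¹(L+U): T[1,4] = -(-4)/(8.1) = +0.4938; T[1,1] = 0.
  T[0,:] = [+0.0000  -0.4681  +0.0638  +0.3617  +0.4255  +0.3404]
  T[1,:] = [+0.2222  +0.0000  +0.3951  -0.0864  +0.4938  +0.4444]
  T[2,:] = [-0.0851  +0.4894  +0.0000  +0.0638  +0.6170  +0.3830]
  T[3,:] = [-0.7037  -0.0741  +0.6852  +0.0000  +0.1481  -0.0556]
  T[4,:] = [-0.4189  +0.0405  +0.2568  +0.4730  +0.0000  +0.4730]
  T[5,:] = [+0.2571  +0.1143  +0.0857  +0.1429  +1.0571  +0.0000]
|eigenvalues of T|: 1.1860, 0.7854, 0.7854, 0.7760, 0.5226, 0.2364.
ρ(T) = max|λ| = 1.1860; 1.1860 > 1 ⇒ diverges.

no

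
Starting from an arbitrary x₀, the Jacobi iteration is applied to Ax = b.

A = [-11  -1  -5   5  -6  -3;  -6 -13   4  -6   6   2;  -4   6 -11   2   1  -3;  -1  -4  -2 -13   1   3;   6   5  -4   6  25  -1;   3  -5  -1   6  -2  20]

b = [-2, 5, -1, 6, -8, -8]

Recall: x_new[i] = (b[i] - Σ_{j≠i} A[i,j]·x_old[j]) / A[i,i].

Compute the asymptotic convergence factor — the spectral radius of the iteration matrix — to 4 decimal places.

0.9248

A = D + L + U where D = diag(-11, -13, -11, -13, 25, 20).
T_J = -D⁻¹(L+U): T[4,0] = -(6)/(25) = -0.2400; T[4,4] = 0.
  T[0,:] = [+0.0000  -0.0909  -0.4545  +0.4545  -0.5455  -0.2727]
  T[1,:] = [-0.4615  +0.0000  +0.3077  -0.4615  +0.4615  +0.1538]
  T[2,:] = [-0.3636  +0.5455  +0.0000  +0.1818  +0.0909  -0.2727]
  T[3,:] = [-0.0769  -0.3077  -0.1538  +0.0000  +0.0769  +0.2308]
  T[4,:] = [-0.2400  -0.2000  +0.1600  -0.2400  +0.0000  +0.0400]
  T[5,:] = [-0.1500  +0.2500  +0.0500  -0.3000  +0.1000  +0.0000]
|eigenvalues of T|: 0.9248, 0.4465, 0.3724, 0.3724, 0.1385, 0.1385.
ρ(T) = max|λ| = 0.9248; 0.9248 < 1, so it converges for any x₀.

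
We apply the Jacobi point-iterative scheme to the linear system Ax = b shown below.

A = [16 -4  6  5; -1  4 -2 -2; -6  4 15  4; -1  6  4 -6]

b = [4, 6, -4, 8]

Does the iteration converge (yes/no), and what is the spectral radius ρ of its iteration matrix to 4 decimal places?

yes, ρ = 0.8407

Write A = D+L+U with D = diag(16, 4, 15, -6).
Jacobi T = -D⁻¹(L+U): T[3,1] = -(6)/(-6) = +1.0000; T[3,3] = 0.
  T[0,:] = [+0.0000, +0.2500, -0.3750, -0.3125]
  T[1,:] = [+0.2500, +0.0000, +0.5000, +0.5000]
  T[2,:] = [+0.4000, -0.2667, +0.0000, -0.2667]
  T[3,:] = [-0.1667, +1.0000, +0.6667, +0.0000]
|roots of det(T-λI)|: 0.8407, 0.6244, 0.6244, 0.3051.
spectral radius ρ = 0.8407; 0.8407 < 1 ⇒ converges.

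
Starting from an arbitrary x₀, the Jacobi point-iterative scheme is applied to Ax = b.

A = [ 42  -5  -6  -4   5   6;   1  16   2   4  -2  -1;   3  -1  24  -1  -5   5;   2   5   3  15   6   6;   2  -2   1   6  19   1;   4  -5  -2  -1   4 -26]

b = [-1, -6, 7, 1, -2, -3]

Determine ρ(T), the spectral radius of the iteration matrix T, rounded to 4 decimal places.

A = D + L + U where D = diag(42, 16, 24, 15, 19, -26).
Jacobi: T = -D⁻¹(L+U), T[2,0] = -(3)/(24) = -0.1250; T[2,2] = 0.
  T[0,:] = [+0.0000, +0.1190, +0.1429, +0.0952, -0.1190, -0.1429]
  T[1,:] = [-0.0625, +0.0000, -0.1250, -0.2500, +0.1250, +0.0625]
  T[2,:] = [-0.1250, +0.0417, +0.0000, +0.0417, +0.2083, -0.2083]
  T[3,:] = [-0.1333, -0.3333, -0.2000, +0.0000, -0.4000, -0.4000]
  T[4,:] = [-0.1053, +0.1053, -0.0526, -0.3158, +0.0000, -0.0526]
  T[5,:] = [+0.1538, -0.1923, -0.0769, -0.0385, +0.1538, +0.0000]
|λ(T)| sorted: 0.5228, 0.3405, 0.3405, 0.2489, 0.2489, 0.0062.
ρ(T) = max|λ| = 0.5228; 0.5228 < 1: convergent.

0.5228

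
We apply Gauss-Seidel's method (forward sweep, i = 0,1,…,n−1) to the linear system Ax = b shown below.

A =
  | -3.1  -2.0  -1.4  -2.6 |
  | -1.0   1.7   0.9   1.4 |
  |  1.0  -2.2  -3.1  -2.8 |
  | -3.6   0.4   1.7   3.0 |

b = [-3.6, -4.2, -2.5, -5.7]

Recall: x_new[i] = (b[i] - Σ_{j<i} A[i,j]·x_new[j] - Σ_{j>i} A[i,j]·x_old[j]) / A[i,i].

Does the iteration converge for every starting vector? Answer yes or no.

no

Let D = diag(-3.1, 1.7, -3.1, 3); L, U the strict triangles.
T_GS = -(D+L)⁻¹U: row 0 first, T[0,3] = -(-2.6)/(-3.1) = -0.8387; later rows by forward substitution.
  T[0,:] = [+0.0000, -0.6452, -0.4516, -0.8387]
  T[1,:] = [+0.0000, -0.3795, -0.7951, -1.3169]
  T[2,:] = [+0.0000, +0.0612, +0.4186, -0.2392]
  T[3,:] = [+0.0000, -0.7583, -0.6731, -0.6953]
moduli |λ_i(T)| = 1.6068, 0.4800, 0.4800, 0.0000.
ρ(T) = max|λ| = 1.6068; 1.6068 > 1 ⇒ diverges.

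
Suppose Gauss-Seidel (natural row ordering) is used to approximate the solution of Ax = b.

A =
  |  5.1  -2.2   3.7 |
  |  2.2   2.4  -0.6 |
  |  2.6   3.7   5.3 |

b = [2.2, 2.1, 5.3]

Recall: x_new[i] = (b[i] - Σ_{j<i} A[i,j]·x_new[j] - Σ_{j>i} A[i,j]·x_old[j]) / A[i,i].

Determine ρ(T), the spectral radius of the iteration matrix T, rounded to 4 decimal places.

Let D = diag(5.1, 2.4, 5.3); L, U the strict triangles.
GS T = -(D+L)⁻¹U: row 0 first, T[0,1] = -(-2.2)/(5.1) = +0.4314; later rows by forward substitution.
  T[0,:] = [+0.0000 +0.4314 -0.7255]
  T[1,:] = [+0.0000 -0.3954 +0.9150]
  T[2,:] = [+0.0000 +0.0644 -0.2829]
|roots of det(T-λI)|: 0.5884, 0.0899, 0.0000.
ρ = 0.5884; 0.5884 < 1: convergent.

0.5884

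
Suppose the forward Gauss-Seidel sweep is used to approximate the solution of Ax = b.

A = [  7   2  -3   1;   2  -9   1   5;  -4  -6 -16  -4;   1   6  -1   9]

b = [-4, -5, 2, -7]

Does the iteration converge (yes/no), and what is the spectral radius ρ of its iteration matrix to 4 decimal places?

yes, ρ = 0.6907

Diagonal D = diag(7, -9, -16, 9); L, U strict lower/upper.
GS T = -(D+L)⁻¹U: row 0 first, T[0,2] = -(-3)/(7) = +0.4286; later rows by forward substitution.
  T[0,:] = [+0.0000, -0.2857, +0.4286, -0.1429]
  T[1,:] = [+0.0000, -0.0635, +0.2063, +0.5238]
  T[2,:] = [+0.0000, +0.0952, -0.1845, -0.4107]
  T[3,:] = [+0.0000, +0.0847, -0.2057, -0.3790]
|λ(T)| sorted: 0.6907, 0.0357, 0.0357, 0.0000.
ρ(T) = max|λ| = 0.6907; 0.6907 < 1, so it converges for any x₀.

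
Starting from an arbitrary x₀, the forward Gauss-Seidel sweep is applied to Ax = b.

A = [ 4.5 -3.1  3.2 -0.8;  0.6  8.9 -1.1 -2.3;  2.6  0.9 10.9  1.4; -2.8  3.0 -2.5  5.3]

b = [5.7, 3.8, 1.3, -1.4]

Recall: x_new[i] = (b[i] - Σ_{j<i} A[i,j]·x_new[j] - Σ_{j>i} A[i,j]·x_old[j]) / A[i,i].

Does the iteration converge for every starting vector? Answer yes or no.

yes

A = D + L + U where D = diag(4.5, 8.9, 10.9, 5.3).
Gauss-Seidel: T = -(D+L)⁻¹U, row 0 first, T[0,1] = -(-3.1)/(4.5) = +0.6889; later rows by forward substitution.
  T[0,:] = [+0.0000  +0.6889  -0.7111  +0.1778]
  T[1,:] = [+0.0000  -0.0464  +0.1715  +0.2464]
  T[2,:] = [+0.0000  -0.1605  +0.1555  -0.1912]
  T[3,:] = [+0.0000  +0.3145  -0.3994  -0.1358]
moduli |λ_i(T)| = 0.4164, 0.3500, 0.0396, 0.0000.
spectral radius ρ = 0.4164; 0.4164 < 1: convergent.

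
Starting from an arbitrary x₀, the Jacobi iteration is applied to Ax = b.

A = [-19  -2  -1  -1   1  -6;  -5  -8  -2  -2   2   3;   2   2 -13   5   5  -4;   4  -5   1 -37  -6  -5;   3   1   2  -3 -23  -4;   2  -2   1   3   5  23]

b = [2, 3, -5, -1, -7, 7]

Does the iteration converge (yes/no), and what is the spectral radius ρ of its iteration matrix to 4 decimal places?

Let D = diag(-19, -8, -13, -37, -23, 23); L, U the strict triangles.
Jacobi T = -D⁻¹(L+U): T[5,4] = -(5)/(23) = -0.2174; T[5,5] = 0.
  T[0,:] = [+0.0000  -0.1053  -0.0526  -0.0526  +0.0526  -0.3158]
  T[1,:] = [-0.6250  +0.0000  -0.2500  -0.2500  +0.2500  +0.3750]
  T[2,:] = [+0.1538  +0.1538  +0.0000  +0.3846  +0.3846  -0.3077]
  T[3,:] = [+0.1081  -0.1351  +0.0270  +0.0000  -0.1622  -0.1351]
  T[4,:] = [+0.1304  +0.0435  +0.0870  -0.1304  +0.0000  -0.1739]
  T[5,:] = [-0.0870  +0.0870  -0.0435  -0.1304  -0.2174  +0.0000]
|eigenvalues of T|: 0.5402, 0.3169, 0.3169, 0.2888, 0.2611, 0.0121.
spectral radius ρ = 0.5402; 0.5402 < 1, so it converges for any x₀.

yes, ρ = 0.5402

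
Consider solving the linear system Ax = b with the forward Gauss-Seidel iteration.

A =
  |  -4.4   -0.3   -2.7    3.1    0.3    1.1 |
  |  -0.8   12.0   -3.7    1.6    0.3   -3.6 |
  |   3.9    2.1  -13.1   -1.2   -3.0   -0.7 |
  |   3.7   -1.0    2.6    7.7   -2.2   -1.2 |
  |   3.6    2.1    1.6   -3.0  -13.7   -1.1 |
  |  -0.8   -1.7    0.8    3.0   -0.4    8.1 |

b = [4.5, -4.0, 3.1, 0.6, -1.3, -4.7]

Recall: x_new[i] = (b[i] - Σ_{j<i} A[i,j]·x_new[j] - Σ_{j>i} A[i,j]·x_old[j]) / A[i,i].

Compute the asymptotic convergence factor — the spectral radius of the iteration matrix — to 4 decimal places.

Split A = D + L + U, D = diag(-4.4, 12, -13.1, 7.7, -13.7, 8.1).
Gauss-Seidel: T = -(D+L)⁻¹U, row 0 first, T[0,1] = -(-0.3)/(-4.4) = -0.0682; later rows by forward substitution.
  T[0,:] = [+0.0000  -0.0682  -0.6136  +0.7045  +0.0682  +0.2500]
  T[1,:] = [+0.0000  -0.0045  +0.2674  -0.0864  -0.0205  +0.3167]
  T[2,:] = [+0.0000  -0.0210  -0.1398  +0.1043  -0.2120  +0.0718]
  T[3,:] = [+0.0000  +0.0393  +0.3768  -0.3850  +0.3219  +0.0526]
  T[4,:] = [+0.0000  -0.0297  -0.2191  +0.2684  -0.0805  +0.0308]
  T[5,:] = [+0.0000  -0.0216  -0.1410  +0.1970  -0.0998  +0.0661]
moduli |λ_i(T)| = 0.6824, 0.1306, 0.0571, 0.0293, 0.0293, 0.0000.
spectral radius ρ = 0.6824; 0.6824 < 1 ⇒ converges.

0.6824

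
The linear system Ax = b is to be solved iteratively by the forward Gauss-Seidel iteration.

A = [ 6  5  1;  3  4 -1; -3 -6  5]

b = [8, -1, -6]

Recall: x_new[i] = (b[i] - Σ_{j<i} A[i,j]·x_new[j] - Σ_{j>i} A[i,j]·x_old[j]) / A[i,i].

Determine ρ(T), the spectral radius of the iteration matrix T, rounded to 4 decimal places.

Write A = D+L+U with D = diag(6, 4, 5).
T_GS = -(D+L)⁻¹U: row 0 first, T[0,2] = -(1)/(6) = -0.1667; later rows by forward substitution.
  T[0,:] = [+0.0000, -0.8333, -0.1667]
  T[1,:] = [+0.0000, +0.6250, +0.3750]
  T[2,:] = [+0.0000, +0.2500, +0.3500]
|roots of det(T-λI)|: 0.8231, 0.1519, 0.0000.
ρ = 0.8231; 0.8231 < 1: convergent.

0.8231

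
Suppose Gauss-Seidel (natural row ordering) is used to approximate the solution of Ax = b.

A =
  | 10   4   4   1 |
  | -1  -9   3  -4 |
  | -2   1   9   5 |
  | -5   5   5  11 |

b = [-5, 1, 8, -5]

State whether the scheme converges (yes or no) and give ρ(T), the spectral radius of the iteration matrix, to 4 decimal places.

yes, ρ = 0.7011

Split A = D + L + U, D = diag(10, -9, 9, 11).
GS T = -(D+L)⁻¹U: row 0 first, T[0,3] = -(1)/(10) = -0.1000; later rows by forward substitution.
  T[0,:] = [+0.0000, -0.4000, -0.4000, -0.1000]
  T[1,:] = [+0.0000, +0.0444, +0.3778, -0.4333]
  T[2,:] = [+0.0000, -0.0938, -0.1309, -0.5296]
  T[3,:] = [+0.0000, -0.1594, -0.2941, +0.3923]
moduli |λ_i(T)| = 0.7011, 0.2191, 0.2191, 0.0000.
spectral radius ρ = 0.7011; 0.7011 < 1, so it converges for any x₀.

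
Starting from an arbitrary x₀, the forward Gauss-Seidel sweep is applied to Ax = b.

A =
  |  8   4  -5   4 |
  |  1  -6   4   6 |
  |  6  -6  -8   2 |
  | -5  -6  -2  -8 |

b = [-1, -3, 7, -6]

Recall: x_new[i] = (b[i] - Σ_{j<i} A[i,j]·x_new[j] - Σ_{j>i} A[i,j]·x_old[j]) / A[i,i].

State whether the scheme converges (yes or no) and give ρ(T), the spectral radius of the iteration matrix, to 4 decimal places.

no, ρ = 1.1225

Split A = D + L + U, D = diag(8, -6, -8, -8).
GS T = -(D+L)⁻¹U: row 0 first, T[0,3] = -(4)/(8) = -0.5000; later rows by forward substitution.
  T[0,:] = [+0.0000  -0.5000  +0.6250  -0.5000]
  T[1,:] = [+0.0000  -0.0833  +0.7708  +0.9167]
  T[2,:] = [+0.0000  -0.3125  -0.1094  -0.8125]
  T[3,:] = [+0.0000  +0.4531  -0.9414  -0.1719]
eigenvalue magnitudes: 1.1225, 0.8148, 0.0569, 0.0000.
spectral radius ρ = 1.1225; 1.1225 > 1, so it fails to converge.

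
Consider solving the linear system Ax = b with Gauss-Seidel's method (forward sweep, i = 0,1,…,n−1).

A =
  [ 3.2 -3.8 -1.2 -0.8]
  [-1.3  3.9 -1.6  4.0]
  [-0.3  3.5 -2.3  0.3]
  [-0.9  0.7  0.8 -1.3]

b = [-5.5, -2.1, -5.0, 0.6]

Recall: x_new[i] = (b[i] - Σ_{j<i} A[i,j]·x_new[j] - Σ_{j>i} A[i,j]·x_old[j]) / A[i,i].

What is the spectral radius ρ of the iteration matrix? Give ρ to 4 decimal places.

Let D = diag(3.2, 3.9, -2.3, -1.3); L, U the strict triangles.
T_GS = -(D+L)⁻¹U: row 0 first, T[0,3] = -(-0.8)/(3.2) = +0.2500; later rows by forward substitution.
  T[0,:] = [+0.0000, +1.1875, +0.3750, +0.2500]
  T[1,:] = [+0.0000, +0.3958, +0.5353, -0.9423]
  T[2,:] = [+0.0000, +0.4475, +0.7656, -1.3361]
  T[3,:] = [+0.0000, -0.3336, +0.4997, -1.5027]
eigenvalue magnitudes: 1.3497, 0.9750, 0.0334, 0.0000.
ρ = 1.3497; 1.3497 > 1, so it fails to converge.

1.3497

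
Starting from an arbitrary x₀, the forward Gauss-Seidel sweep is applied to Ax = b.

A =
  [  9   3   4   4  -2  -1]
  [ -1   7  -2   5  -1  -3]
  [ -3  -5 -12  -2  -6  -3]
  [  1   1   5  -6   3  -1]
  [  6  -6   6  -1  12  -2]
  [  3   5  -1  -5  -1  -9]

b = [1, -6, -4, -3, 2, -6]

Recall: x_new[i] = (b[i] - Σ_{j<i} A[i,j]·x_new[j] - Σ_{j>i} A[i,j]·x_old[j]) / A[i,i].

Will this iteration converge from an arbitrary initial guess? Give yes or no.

Let D = diag(9, 7, -12, -6, 12, -9); L, U the strict triangles.
T_GS = -(D+L)⁻¹U: row 0 first, T[0,2] = -(4)/(9) = -0.4444; later rows by forward substitution.
  T[0,:] = [+0.0000 -0.3333 -0.4444 -0.4444 +0.2222 +0.1111]
  T[1,:] = [+0.0000 -0.0476 +0.2222 -0.7778 +0.1746 +0.4444]
  T[2,:] = [+0.0000 +0.1032 +0.0185 +0.2685 -0.6283 -0.4630]
  T[3,:] = [+0.0000 +0.0225 -0.0216 +0.0201 +0.0425 -0.4599]
  T[4,:] = [+0.0000 +0.0931 +0.3223 -0.2993 +0.2939 +0.5265]
  T[5,:] = [+0.0000 -0.1719 -0.0506 -0.5880 +0.1846 +0.5324]
|roots of det(T-λI)|: 0.8578, 0.4517, 0.4517, 0.3879, 0.0065, 0.0000.
ρ = 0.8578; 0.8578 < 1 ⇒ converges.

yes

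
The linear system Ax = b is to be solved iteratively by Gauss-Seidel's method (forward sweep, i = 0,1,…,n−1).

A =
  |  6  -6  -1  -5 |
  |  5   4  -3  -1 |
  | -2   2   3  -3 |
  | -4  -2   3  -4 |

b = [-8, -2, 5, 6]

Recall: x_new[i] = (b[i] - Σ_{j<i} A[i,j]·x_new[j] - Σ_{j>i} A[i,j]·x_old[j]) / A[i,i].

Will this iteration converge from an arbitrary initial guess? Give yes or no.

Split A = D + L + U, D = diag(6, 4, 3, -4).
Gauss-Seidel: T = -(D+L)⁻¹U, row 0 first, T[0,3] = -(-5)/(6) = +0.8333; later rows by forward substitution.
  T[0,:] = [+0.0000 +1.0000 +0.1667 +0.8333]
  T[1,:] = [+0.0000 -1.2500 +0.5417 -0.7917]
  T[2,:] = [+0.0000 +1.5000 -0.2500 +2.0833]
  T[3,:] = [+0.0000 +0.7500 -0.6250 +1.1250]
moduli |λ_i(T)| = 1.1710, 0.8003, 0.8003, 0.0000.
ρ = 1.1710; 1.1710 > 1 ⇒ diverges.

no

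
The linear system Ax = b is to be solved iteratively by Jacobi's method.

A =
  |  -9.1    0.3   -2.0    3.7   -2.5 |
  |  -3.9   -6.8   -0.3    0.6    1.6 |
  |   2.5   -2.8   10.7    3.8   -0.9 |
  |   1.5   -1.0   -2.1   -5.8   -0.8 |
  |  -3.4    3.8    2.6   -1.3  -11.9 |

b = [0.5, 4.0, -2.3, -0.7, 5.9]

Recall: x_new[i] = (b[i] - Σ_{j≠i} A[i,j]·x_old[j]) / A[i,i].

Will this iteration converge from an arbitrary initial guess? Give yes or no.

yes

Split A = D + L + U, D = diag(-9.1, -6.8, 10.7, -5.8, -11.9).
Jacobi: T = -D⁻¹(L+U), T[2,1] = -(-2.8)/(10.7) = +0.2617; T[2,2] = 0.
  T[0,:] = [+0.0000 +0.0330 -0.2198 +0.4066 -0.2747]
  T[1,:] = [-0.5735 +0.0000 -0.0441 +0.0882 +0.2353]
  T[2,:] = [-0.2336 +0.2617 +0.0000 -0.3551 +0.0841]
  T[3,:] = [+0.2586 -0.1724 -0.3621 +0.0000 -0.1379]
  T[4,:] = [-0.2857 +0.3193 +0.2185 -0.1092 +0.0000]
moduli |λ_i(T)| = 0.8762, 0.3890, 0.3715, 0.3715, 0.0299.
spectral radius ρ = 0.8762; 0.8762 < 1, so it converges for any x₀.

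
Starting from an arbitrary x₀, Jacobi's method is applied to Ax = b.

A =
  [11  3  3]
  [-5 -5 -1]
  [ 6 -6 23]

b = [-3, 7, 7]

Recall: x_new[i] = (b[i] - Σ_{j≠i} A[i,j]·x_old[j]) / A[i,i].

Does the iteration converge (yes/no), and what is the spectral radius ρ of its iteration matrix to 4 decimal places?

yes, ρ = 0.6194

Split A = D + L + U, D = diag(11, -5, 23).
Jacobi: T = -D⁻¹(L+U), T[0,1] = -(3)/(11) = -0.2727; T[0,0] = 0.
  T[0,:] = [+0.0000, -0.2727, -0.2727]
  T[1,:] = [-1.0000, +0.0000, -0.2000]
  T[2,:] = [-0.2609, +0.2609, +0.0000]
|λ(T)| sorted: 0.6194, 0.3729, 0.2464.
ρ = 0.6194; 0.6194 < 1: convergent.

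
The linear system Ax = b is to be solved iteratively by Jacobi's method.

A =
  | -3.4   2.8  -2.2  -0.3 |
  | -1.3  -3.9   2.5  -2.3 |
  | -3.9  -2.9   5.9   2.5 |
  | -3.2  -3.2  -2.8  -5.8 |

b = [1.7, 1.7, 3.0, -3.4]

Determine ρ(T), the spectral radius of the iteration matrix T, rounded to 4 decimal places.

A = D + L + U where D = diag(-3.4, -3.9, 5.9, -5.8).
T_J = -D⁻¹(L+U): T[1,0] = -(-1.3)/(-3.9) = -0.3333; T[1,1] = 0.
  T[0,:] = [+0.0000 +0.8235 -0.6471 -0.0882]
  T[1,:] = [-0.3333 +0.0000 +0.6410 -0.5897]
  T[2,:] = [+0.6610 +0.4915 +0.0000 -0.4237]
  T[3,:] = [-0.5517 -0.5517 -0.4828 +0.0000]
|roots of det(T-λI)|: 1.1344, 0.8848, 0.8848, 0.4718.
spectral radius ρ = 1.1344; 1.1344 > 1 ⇒ diverges.

1.1344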